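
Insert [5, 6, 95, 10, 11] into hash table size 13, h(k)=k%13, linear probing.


Insert 5: h=5 -> slot 5
Insert 6: h=6 -> slot 6
Insert 95: h=4 -> slot 4
Insert 10: h=10 -> slot 10
Insert 11: h=11 -> slot 11

Table: [None, None, None, None, 95, 5, 6, None, None, None, 10, 11, None]


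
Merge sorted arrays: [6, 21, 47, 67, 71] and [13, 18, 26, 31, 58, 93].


Take 6 from A
Take 13 from B
Take 18 from B
Take 21 from A
Take 26 from B
Take 31 from B
Take 47 from A
Take 58 from B
Take 67 from A
Take 71 from A

Merged: [6, 13, 18, 21, 26, 31, 47, 58, 67, 71, 93]


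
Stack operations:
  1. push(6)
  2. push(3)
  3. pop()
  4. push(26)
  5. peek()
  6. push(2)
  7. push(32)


push(6) -> [6]
push(3) -> [6, 3]
pop()->3, [6]
push(26) -> [6, 26]
peek()->26
push(2) -> [6, 26, 2]
push(32) -> [6, 26, 2, 32]

Final stack: [6, 26, 2, 32]


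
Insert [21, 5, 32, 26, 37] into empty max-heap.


Insert 21: [21]
Insert 5: [21, 5]
Insert 32: [32, 5, 21]
Insert 26: [32, 26, 21, 5]
Insert 37: [37, 32, 21, 5, 26]

Final heap: [37, 32, 21, 5, 26]


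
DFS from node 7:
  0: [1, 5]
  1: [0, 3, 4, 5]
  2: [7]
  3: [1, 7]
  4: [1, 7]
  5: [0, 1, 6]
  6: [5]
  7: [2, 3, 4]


Visit 7, push [4, 3, 2]
Visit 2, push []
Visit 3, push [1]
Visit 1, push [5, 4, 0]
Visit 0, push [5]
Visit 5, push [6]
Visit 6, push []
Visit 4, push []

DFS order: [7, 2, 3, 1, 0, 5, 6, 4]


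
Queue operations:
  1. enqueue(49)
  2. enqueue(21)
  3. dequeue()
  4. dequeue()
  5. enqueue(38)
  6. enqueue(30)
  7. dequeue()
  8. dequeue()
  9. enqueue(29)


enqueue(49) -> [49]
enqueue(21) -> [49, 21]
dequeue()->49, [21]
dequeue()->21, []
enqueue(38) -> [38]
enqueue(30) -> [38, 30]
dequeue()->38, [30]
dequeue()->30, []
enqueue(29) -> [29]

Final queue: [29]


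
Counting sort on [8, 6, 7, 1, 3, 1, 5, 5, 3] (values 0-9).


Input: [8, 6, 7, 1, 3, 1, 5, 5, 3]
Counts: [0, 2, 0, 2, 0, 2, 1, 1, 1, 0]

Sorted: [1, 1, 3, 3, 5, 5, 6, 7, 8]


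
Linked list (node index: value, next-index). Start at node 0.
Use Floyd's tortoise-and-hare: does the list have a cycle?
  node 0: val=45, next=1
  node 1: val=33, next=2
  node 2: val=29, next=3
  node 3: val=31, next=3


Floyd's tortoise (slow, +1) and hare (fast, +2):
  init: slow=0, fast=0
  step 1: slow=1, fast=2
  step 2: slow=2, fast=3
  step 3: slow=3, fast=3
  slow == fast at node 3: cycle detected

Cycle: yes


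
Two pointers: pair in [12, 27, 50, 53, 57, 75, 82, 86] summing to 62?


lo=0(12)+hi=7(86)=98
lo=0(12)+hi=6(82)=94
lo=0(12)+hi=5(75)=87
lo=0(12)+hi=4(57)=69
lo=0(12)+hi=3(53)=65
lo=0(12)+hi=2(50)=62

Yes: 12+50=62


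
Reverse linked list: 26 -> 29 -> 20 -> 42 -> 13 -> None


Step 1: curr=26, set curr.next=prev(None) | reversed so far: 26
Step 2: curr=29, set curr.next=prev(26) | reversed so far: 29 -> 26
Step 3: curr=20, set curr.next=prev(29) | reversed so far: 20 -> 29 -> 26
Step 4: curr=42, set curr.next=prev(20) | reversed so far: 42 -> 20 -> 29 -> 26
Step 5: curr=13, set curr.next=prev(42) | reversed so far: 13 -> 42 -> 20 -> 29 -> 26

13 -> 42 -> 20 -> 29 -> 26 -> None


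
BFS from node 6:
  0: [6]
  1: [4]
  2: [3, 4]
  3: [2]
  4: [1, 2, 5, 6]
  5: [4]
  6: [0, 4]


Visit 6, enqueue [0, 4]
Visit 0, enqueue []
Visit 4, enqueue [1, 2, 5]
Visit 1, enqueue []
Visit 2, enqueue [3]
Visit 5, enqueue []
Visit 3, enqueue []

BFS order: [6, 0, 4, 1, 2, 5, 3]


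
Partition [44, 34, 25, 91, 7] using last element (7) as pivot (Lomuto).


Pivot: 7
Place pivot at 0: [7, 34, 25, 91, 44]

Partitioned: [7, 34, 25, 91, 44]


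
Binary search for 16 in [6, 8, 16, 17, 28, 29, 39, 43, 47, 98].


Step 1: lo=0, hi=9, mid=4, val=28
Step 2: lo=0, hi=3, mid=1, val=8
Step 3: lo=2, hi=3, mid=2, val=16

Found at index 2


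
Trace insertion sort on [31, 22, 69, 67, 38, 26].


Initial: [31, 22, 69, 67, 38, 26]
Insert 22: [22, 31, 69, 67, 38, 26]
Insert 69: [22, 31, 69, 67, 38, 26]
Insert 67: [22, 31, 67, 69, 38, 26]
Insert 38: [22, 31, 38, 67, 69, 26]
Insert 26: [22, 26, 31, 38, 67, 69]

Sorted: [22, 26, 31, 38, 67, 69]


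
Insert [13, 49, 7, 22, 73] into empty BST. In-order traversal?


Insert 13: root
Insert 49: R from 13
Insert 7: L from 13
Insert 22: R from 13 -> L from 49
Insert 73: R from 13 -> R from 49

In-order: [7, 13, 22, 49, 73]


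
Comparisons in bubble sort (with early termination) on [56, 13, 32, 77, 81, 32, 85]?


Algorithm: bubble sort (with early termination)
Input: [56, 13, 32, 77, 81, 32, 85]
Sorted: [13, 32, 32, 56, 77, 81, 85]

18


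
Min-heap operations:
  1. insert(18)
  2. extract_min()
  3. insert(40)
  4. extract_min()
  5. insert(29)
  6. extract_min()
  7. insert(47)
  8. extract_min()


insert(18) -> [18]
extract_min()->18, []
insert(40) -> [40]
extract_min()->40, []
insert(29) -> [29]
extract_min()->29, []
insert(47) -> [47]
extract_min()->47, []

Final heap: []


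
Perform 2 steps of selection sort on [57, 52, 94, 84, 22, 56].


Initial: [57, 52, 94, 84, 22, 56]
Step 1: min=22 at 4
  Swap: [22, 52, 94, 84, 57, 56]
Step 2: min=52 at 1
  Swap: [22, 52, 94, 84, 57, 56]

After 2 steps: [22, 52, 94, 84, 57, 56]


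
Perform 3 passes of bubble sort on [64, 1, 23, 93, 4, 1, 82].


Initial: [64, 1, 23, 93, 4, 1, 82]
Pass 1: [1, 23, 64, 4, 1, 82, 93] (5 swaps)
Pass 2: [1, 23, 4, 1, 64, 82, 93] (2 swaps)
Pass 3: [1, 4, 1, 23, 64, 82, 93] (2 swaps)

After 3 passes: [1, 4, 1, 23, 64, 82, 93]


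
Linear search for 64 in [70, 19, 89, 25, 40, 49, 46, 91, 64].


i=0: 70!=64
i=1: 19!=64
i=2: 89!=64
i=3: 25!=64
i=4: 40!=64
i=5: 49!=64
i=6: 46!=64
i=7: 91!=64
i=8: 64==64 found!

Found at 8, 9 comps


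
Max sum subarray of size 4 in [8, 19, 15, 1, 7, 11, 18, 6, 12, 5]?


[0:4]: 43
[1:5]: 42
[2:6]: 34
[3:7]: 37
[4:8]: 42
[5:9]: 47
[6:10]: 41

Max: 47 at [5:9]


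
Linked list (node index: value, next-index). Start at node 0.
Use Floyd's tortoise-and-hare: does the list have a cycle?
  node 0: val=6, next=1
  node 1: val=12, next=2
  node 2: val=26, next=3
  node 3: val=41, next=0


Floyd's tortoise (slow, +1) and hare (fast, +2):
  init: slow=0, fast=0
  step 1: slow=1, fast=2
  step 2: slow=2, fast=0
  step 3: slow=3, fast=2
  step 4: slow=0, fast=0
  slow == fast at node 0: cycle detected

Cycle: yes


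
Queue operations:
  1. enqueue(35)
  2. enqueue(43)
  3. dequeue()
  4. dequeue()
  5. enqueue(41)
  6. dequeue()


enqueue(35) -> [35]
enqueue(43) -> [35, 43]
dequeue()->35, [43]
dequeue()->43, []
enqueue(41) -> [41]
dequeue()->41, []

Final queue: []


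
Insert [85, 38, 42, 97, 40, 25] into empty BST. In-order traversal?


Insert 85: root
Insert 38: L from 85
Insert 42: L from 85 -> R from 38
Insert 97: R from 85
Insert 40: L from 85 -> R from 38 -> L from 42
Insert 25: L from 85 -> L from 38

In-order: [25, 38, 40, 42, 85, 97]


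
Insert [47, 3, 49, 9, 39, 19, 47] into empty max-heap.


Insert 47: [47]
Insert 3: [47, 3]
Insert 49: [49, 3, 47]
Insert 9: [49, 9, 47, 3]
Insert 39: [49, 39, 47, 3, 9]
Insert 19: [49, 39, 47, 3, 9, 19]
Insert 47: [49, 39, 47, 3, 9, 19, 47]

Final heap: [49, 39, 47, 3, 9, 19, 47]


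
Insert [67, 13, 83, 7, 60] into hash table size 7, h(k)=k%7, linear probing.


Insert 67: h=4 -> slot 4
Insert 13: h=6 -> slot 6
Insert 83: h=6, 1 probes -> slot 0
Insert 7: h=0, 1 probes -> slot 1
Insert 60: h=4, 1 probes -> slot 5

Table: [83, 7, None, None, 67, 60, 13]


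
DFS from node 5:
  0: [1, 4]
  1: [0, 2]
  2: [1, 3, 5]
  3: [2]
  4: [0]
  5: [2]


Visit 5, push [2]
Visit 2, push [3, 1]
Visit 1, push [0]
Visit 0, push [4]
Visit 4, push []
Visit 3, push []

DFS order: [5, 2, 1, 0, 4, 3]


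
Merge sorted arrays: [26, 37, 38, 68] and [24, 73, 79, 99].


Take 24 from B
Take 26 from A
Take 37 from A
Take 38 from A
Take 68 from A

Merged: [24, 26, 37, 38, 68, 73, 79, 99]


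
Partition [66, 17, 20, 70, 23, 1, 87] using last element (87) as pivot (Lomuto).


Pivot: 87
  66 <= 87: advance i (no swap)
  17 <= 87: advance i (no swap)
  20 <= 87: advance i (no swap)
  70 <= 87: advance i (no swap)
  23 <= 87: advance i (no swap)
  1 <= 87: advance i (no swap)
Place pivot at 6: [66, 17, 20, 70, 23, 1, 87]

Partitioned: [66, 17, 20, 70, 23, 1, 87]


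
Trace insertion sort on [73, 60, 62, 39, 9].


Initial: [73, 60, 62, 39, 9]
Insert 60: [60, 73, 62, 39, 9]
Insert 62: [60, 62, 73, 39, 9]
Insert 39: [39, 60, 62, 73, 9]
Insert 9: [9, 39, 60, 62, 73]

Sorted: [9, 39, 60, 62, 73]


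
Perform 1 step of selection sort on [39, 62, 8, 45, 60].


Initial: [39, 62, 8, 45, 60]
Step 1: min=8 at 2
  Swap: [8, 62, 39, 45, 60]

After 1 step: [8, 62, 39, 45, 60]


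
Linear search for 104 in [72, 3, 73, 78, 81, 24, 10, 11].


i=0: 72!=104
i=1: 3!=104
i=2: 73!=104
i=3: 78!=104
i=4: 81!=104
i=5: 24!=104
i=6: 10!=104
i=7: 11!=104

Not found, 8 comps


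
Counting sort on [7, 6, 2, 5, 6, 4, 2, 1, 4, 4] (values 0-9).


Input: [7, 6, 2, 5, 6, 4, 2, 1, 4, 4]
Counts: [0, 1, 2, 0, 3, 1, 2, 1, 0, 0]

Sorted: [1, 2, 2, 4, 4, 4, 5, 6, 6, 7]


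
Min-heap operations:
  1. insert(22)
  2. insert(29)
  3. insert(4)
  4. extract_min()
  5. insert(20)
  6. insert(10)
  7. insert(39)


insert(22) -> [22]
insert(29) -> [22, 29]
insert(4) -> [4, 29, 22]
extract_min()->4, [22, 29]
insert(20) -> [20, 29, 22]
insert(10) -> [10, 20, 22, 29]
insert(39) -> [10, 20, 22, 29, 39]

Final heap: [10, 20, 22, 29, 39]


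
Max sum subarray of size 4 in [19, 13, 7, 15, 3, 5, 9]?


[0:4]: 54
[1:5]: 38
[2:6]: 30
[3:7]: 32

Max: 54 at [0:4]


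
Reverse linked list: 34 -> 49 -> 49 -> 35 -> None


Step 1: curr=34, set curr.next=prev(None) | reversed so far: 34
Step 2: curr=49, set curr.next=prev(34) | reversed so far: 49 -> 34
Step 3: curr=49, set curr.next=prev(49) | reversed so far: 49 -> 49 -> 34
Step 4: curr=35, set curr.next=prev(49) | reversed so far: 35 -> 49 -> 49 -> 34

35 -> 49 -> 49 -> 34 -> None


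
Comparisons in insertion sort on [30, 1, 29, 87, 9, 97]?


Algorithm: insertion sort
Input: [30, 1, 29, 87, 9, 97]
Sorted: [1, 9, 29, 30, 87, 97]

9


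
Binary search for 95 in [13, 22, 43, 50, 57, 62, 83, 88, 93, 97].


Step 1: lo=0, hi=9, mid=4, val=57
Step 2: lo=5, hi=9, mid=7, val=88
Step 3: lo=8, hi=9, mid=8, val=93
Step 4: lo=9, hi=9, mid=9, val=97

Not found


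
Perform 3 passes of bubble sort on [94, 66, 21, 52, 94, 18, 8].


Initial: [94, 66, 21, 52, 94, 18, 8]
Pass 1: [66, 21, 52, 94, 18, 8, 94] (5 swaps)
Pass 2: [21, 52, 66, 18, 8, 94, 94] (4 swaps)
Pass 3: [21, 52, 18, 8, 66, 94, 94] (2 swaps)

After 3 passes: [21, 52, 18, 8, 66, 94, 94]


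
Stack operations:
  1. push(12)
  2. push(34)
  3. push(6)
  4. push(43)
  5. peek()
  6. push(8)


push(12) -> [12]
push(34) -> [12, 34]
push(6) -> [12, 34, 6]
push(43) -> [12, 34, 6, 43]
peek()->43
push(8) -> [12, 34, 6, 43, 8]

Final stack: [12, 34, 6, 43, 8]


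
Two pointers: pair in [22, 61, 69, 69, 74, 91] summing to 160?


lo=0(22)+hi=5(91)=113
lo=1(61)+hi=5(91)=152
lo=2(69)+hi=5(91)=160

Yes: 69+91=160


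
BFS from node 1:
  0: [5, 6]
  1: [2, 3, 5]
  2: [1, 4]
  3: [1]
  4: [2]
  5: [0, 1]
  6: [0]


Visit 1, enqueue [2, 3, 5]
Visit 2, enqueue [4]
Visit 3, enqueue []
Visit 5, enqueue [0]
Visit 4, enqueue []
Visit 0, enqueue [6]
Visit 6, enqueue []

BFS order: [1, 2, 3, 5, 4, 0, 6]


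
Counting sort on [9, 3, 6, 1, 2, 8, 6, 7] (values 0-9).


Input: [9, 3, 6, 1, 2, 8, 6, 7]
Counts: [0, 1, 1, 1, 0, 0, 2, 1, 1, 1]

Sorted: [1, 2, 3, 6, 6, 7, 8, 9]


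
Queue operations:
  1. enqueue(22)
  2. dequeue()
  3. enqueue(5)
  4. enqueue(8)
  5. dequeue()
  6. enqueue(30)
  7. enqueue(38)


enqueue(22) -> [22]
dequeue()->22, []
enqueue(5) -> [5]
enqueue(8) -> [5, 8]
dequeue()->5, [8]
enqueue(30) -> [8, 30]
enqueue(38) -> [8, 30, 38]

Final queue: [8, 30, 38]


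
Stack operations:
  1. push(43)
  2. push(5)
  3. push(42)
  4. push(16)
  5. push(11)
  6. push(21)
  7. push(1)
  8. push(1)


push(43) -> [43]
push(5) -> [43, 5]
push(42) -> [43, 5, 42]
push(16) -> [43, 5, 42, 16]
push(11) -> [43, 5, 42, 16, 11]
push(21) -> [43, 5, 42, 16, 11, 21]
push(1) -> [43, 5, 42, 16, 11, 21, 1]
push(1) -> [43, 5, 42, 16, 11, 21, 1, 1]

Final stack: [43, 5, 42, 16, 11, 21, 1, 1]


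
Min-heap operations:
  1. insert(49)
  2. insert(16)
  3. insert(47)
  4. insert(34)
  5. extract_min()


insert(49) -> [49]
insert(16) -> [16, 49]
insert(47) -> [16, 49, 47]
insert(34) -> [16, 34, 47, 49]
extract_min()->16, [34, 49, 47]

Final heap: [34, 49, 47]


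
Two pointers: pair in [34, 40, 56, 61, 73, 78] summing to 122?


lo=0(34)+hi=5(78)=112
lo=1(40)+hi=5(78)=118
lo=2(56)+hi=5(78)=134
lo=2(56)+hi=4(73)=129
lo=2(56)+hi=3(61)=117

No pair found


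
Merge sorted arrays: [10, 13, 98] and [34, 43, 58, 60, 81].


Take 10 from A
Take 13 from A
Take 34 from B
Take 43 from B
Take 58 from B
Take 60 from B
Take 81 from B

Merged: [10, 13, 34, 43, 58, 60, 81, 98]


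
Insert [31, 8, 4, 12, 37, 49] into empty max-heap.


Insert 31: [31]
Insert 8: [31, 8]
Insert 4: [31, 8, 4]
Insert 12: [31, 12, 4, 8]
Insert 37: [37, 31, 4, 8, 12]
Insert 49: [49, 31, 37, 8, 12, 4]

Final heap: [49, 31, 37, 8, 12, 4]


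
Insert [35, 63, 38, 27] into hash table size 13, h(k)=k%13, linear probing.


Insert 35: h=9 -> slot 9
Insert 63: h=11 -> slot 11
Insert 38: h=12 -> slot 12
Insert 27: h=1 -> slot 1

Table: [None, 27, None, None, None, None, None, None, None, 35, None, 63, 38]


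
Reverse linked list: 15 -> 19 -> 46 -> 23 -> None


Step 1: curr=15, set curr.next=prev(None) | reversed so far: 15
Step 2: curr=19, set curr.next=prev(15) | reversed so far: 19 -> 15
Step 3: curr=46, set curr.next=prev(19) | reversed so far: 46 -> 19 -> 15
Step 4: curr=23, set curr.next=prev(46) | reversed so far: 23 -> 46 -> 19 -> 15

23 -> 46 -> 19 -> 15 -> None


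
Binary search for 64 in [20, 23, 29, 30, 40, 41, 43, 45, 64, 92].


Step 1: lo=0, hi=9, mid=4, val=40
Step 2: lo=5, hi=9, mid=7, val=45
Step 3: lo=8, hi=9, mid=8, val=64

Found at index 8


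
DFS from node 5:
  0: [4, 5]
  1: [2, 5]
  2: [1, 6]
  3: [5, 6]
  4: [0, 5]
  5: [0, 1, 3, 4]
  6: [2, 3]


Visit 5, push [4, 3, 1, 0]
Visit 0, push [4]
Visit 4, push []
Visit 1, push [2]
Visit 2, push [6]
Visit 6, push [3]
Visit 3, push []

DFS order: [5, 0, 4, 1, 2, 6, 3]


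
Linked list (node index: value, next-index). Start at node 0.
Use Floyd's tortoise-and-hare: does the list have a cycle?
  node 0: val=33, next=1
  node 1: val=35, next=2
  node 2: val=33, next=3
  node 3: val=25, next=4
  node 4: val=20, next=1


Floyd's tortoise (slow, +1) and hare (fast, +2):
  init: slow=0, fast=0
  step 1: slow=1, fast=2
  step 2: slow=2, fast=4
  step 3: slow=3, fast=2
  step 4: slow=4, fast=4
  slow == fast at node 4: cycle detected

Cycle: yes


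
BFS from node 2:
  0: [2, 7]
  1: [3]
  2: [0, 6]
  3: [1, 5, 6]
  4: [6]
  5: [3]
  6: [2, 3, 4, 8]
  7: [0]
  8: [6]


Visit 2, enqueue [0, 6]
Visit 0, enqueue [7]
Visit 6, enqueue [3, 4, 8]
Visit 7, enqueue []
Visit 3, enqueue [1, 5]
Visit 4, enqueue []
Visit 8, enqueue []
Visit 1, enqueue []
Visit 5, enqueue []

BFS order: [2, 0, 6, 7, 3, 4, 8, 1, 5]


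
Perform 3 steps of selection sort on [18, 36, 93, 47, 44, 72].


Initial: [18, 36, 93, 47, 44, 72]
Step 1: min=18 at 0
  Swap: [18, 36, 93, 47, 44, 72]
Step 2: min=36 at 1
  Swap: [18, 36, 93, 47, 44, 72]
Step 3: min=44 at 4
  Swap: [18, 36, 44, 47, 93, 72]

After 3 steps: [18, 36, 44, 47, 93, 72]


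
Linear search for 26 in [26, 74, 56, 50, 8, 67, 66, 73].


i=0: 26==26 found!

Found at 0, 1 comps


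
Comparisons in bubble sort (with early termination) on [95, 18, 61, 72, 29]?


Algorithm: bubble sort (with early termination)
Input: [95, 18, 61, 72, 29]
Sorted: [18, 29, 61, 72, 95]

10


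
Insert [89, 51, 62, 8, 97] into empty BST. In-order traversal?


Insert 89: root
Insert 51: L from 89
Insert 62: L from 89 -> R from 51
Insert 8: L from 89 -> L from 51
Insert 97: R from 89

In-order: [8, 51, 62, 89, 97]


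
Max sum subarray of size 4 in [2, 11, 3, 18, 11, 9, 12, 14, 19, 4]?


[0:4]: 34
[1:5]: 43
[2:6]: 41
[3:7]: 50
[4:8]: 46
[5:9]: 54
[6:10]: 49

Max: 54 at [5:9]


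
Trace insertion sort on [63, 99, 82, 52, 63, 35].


Initial: [63, 99, 82, 52, 63, 35]
Insert 99: [63, 99, 82, 52, 63, 35]
Insert 82: [63, 82, 99, 52, 63, 35]
Insert 52: [52, 63, 82, 99, 63, 35]
Insert 63: [52, 63, 63, 82, 99, 35]
Insert 35: [35, 52, 63, 63, 82, 99]

Sorted: [35, 52, 63, 63, 82, 99]


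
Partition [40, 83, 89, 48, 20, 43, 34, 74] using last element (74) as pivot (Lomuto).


Pivot: 74
  40 <= 74: advance i (no swap)
  48 <= 74: swap -> [40, 48, 89, 83, 20, 43, 34, 74]
  20 <= 74: swap -> [40, 48, 20, 83, 89, 43, 34, 74]
  43 <= 74: swap -> [40, 48, 20, 43, 89, 83, 34, 74]
  34 <= 74: swap -> [40, 48, 20, 43, 34, 83, 89, 74]
Place pivot at 5: [40, 48, 20, 43, 34, 74, 89, 83]

Partitioned: [40, 48, 20, 43, 34, 74, 89, 83]


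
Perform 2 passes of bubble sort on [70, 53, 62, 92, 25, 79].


Initial: [70, 53, 62, 92, 25, 79]
Pass 1: [53, 62, 70, 25, 79, 92] (4 swaps)
Pass 2: [53, 62, 25, 70, 79, 92] (1 swaps)

After 2 passes: [53, 62, 25, 70, 79, 92]


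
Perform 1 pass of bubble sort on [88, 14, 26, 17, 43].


Initial: [88, 14, 26, 17, 43]
Pass 1: [14, 26, 17, 43, 88] (4 swaps)

After 1 pass: [14, 26, 17, 43, 88]


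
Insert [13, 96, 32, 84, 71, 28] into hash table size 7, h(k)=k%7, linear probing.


Insert 13: h=6 -> slot 6
Insert 96: h=5 -> slot 5
Insert 32: h=4 -> slot 4
Insert 84: h=0 -> slot 0
Insert 71: h=1 -> slot 1
Insert 28: h=0, 2 probes -> slot 2

Table: [84, 71, 28, None, 32, 96, 13]


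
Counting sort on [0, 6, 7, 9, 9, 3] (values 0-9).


Input: [0, 6, 7, 9, 9, 3]
Counts: [1, 0, 0, 1, 0, 0, 1, 1, 0, 2]

Sorted: [0, 3, 6, 7, 9, 9]


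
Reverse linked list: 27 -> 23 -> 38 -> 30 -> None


Step 1: curr=27, set curr.next=prev(None) | reversed so far: 27
Step 2: curr=23, set curr.next=prev(27) | reversed so far: 23 -> 27
Step 3: curr=38, set curr.next=prev(23) | reversed so far: 38 -> 23 -> 27
Step 4: curr=30, set curr.next=prev(38) | reversed so far: 30 -> 38 -> 23 -> 27

30 -> 38 -> 23 -> 27 -> None


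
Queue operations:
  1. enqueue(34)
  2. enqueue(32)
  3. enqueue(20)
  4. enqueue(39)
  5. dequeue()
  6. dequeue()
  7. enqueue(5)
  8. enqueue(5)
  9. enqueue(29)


enqueue(34) -> [34]
enqueue(32) -> [34, 32]
enqueue(20) -> [34, 32, 20]
enqueue(39) -> [34, 32, 20, 39]
dequeue()->34, [32, 20, 39]
dequeue()->32, [20, 39]
enqueue(5) -> [20, 39, 5]
enqueue(5) -> [20, 39, 5, 5]
enqueue(29) -> [20, 39, 5, 5, 29]

Final queue: [20, 39, 5, 5, 29]


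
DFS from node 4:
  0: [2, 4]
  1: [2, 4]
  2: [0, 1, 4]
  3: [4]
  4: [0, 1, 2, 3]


Visit 4, push [3, 2, 1, 0]
Visit 0, push [2]
Visit 2, push [1]
Visit 1, push []
Visit 3, push []

DFS order: [4, 0, 2, 1, 3]


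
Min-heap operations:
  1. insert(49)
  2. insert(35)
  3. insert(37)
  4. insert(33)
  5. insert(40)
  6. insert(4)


insert(49) -> [49]
insert(35) -> [35, 49]
insert(37) -> [35, 49, 37]
insert(33) -> [33, 35, 37, 49]
insert(40) -> [33, 35, 37, 49, 40]
insert(4) -> [4, 35, 33, 49, 40, 37]

Final heap: [4, 35, 33, 49, 40, 37]


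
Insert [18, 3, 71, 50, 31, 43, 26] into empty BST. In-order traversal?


Insert 18: root
Insert 3: L from 18
Insert 71: R from 18
Insert 50: R from 18 -> L from 71
Insert 31: R from 18 -> L from 71 -> L from 50
Insert 43: R from 18 -> L from 71 -> L from 50 -> R from 31
Insert 26: R from 18 -> L from 71 -> L from 50 -> L from 31

In-order: [3, 18, 26, 31, 43, 50, 71]


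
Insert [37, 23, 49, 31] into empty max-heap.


Insert 37: [37]
Insert 23: [37, 23]
Insert 49: [49, 23, 37]
Insert 31: [49, 31, 37, 23]

Final heap: [49, 31, 37, 23]


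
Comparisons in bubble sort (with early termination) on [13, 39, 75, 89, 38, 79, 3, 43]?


Algorithm: bubble sort (with early termination)
Input: [13, 39, 75, 89, 38, 79, 3, 43]
Sorted: [3, 13, 38, 39, 43, 75, 79, 89]

28


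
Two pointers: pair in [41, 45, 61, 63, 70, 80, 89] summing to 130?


lo=0(41)+hi=6(89)=130

Yes: 41+89=130


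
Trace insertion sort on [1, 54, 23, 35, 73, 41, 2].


Initial: [1, 54, 23, 35, 73, 41, 2]
Insert 54: [1, 54, 23, 35, 73, 41, 2]
Insert 23: [1, 23, 54, 35, 73, 41, 2]
Insert 35: [1, 23, 35, 54, 73, 41, 2]
Insert 73: [1, 23, 35, 54, 73, 41, 2]
Insert 41: [1, 23, 35, 41, 54, 73, 2]
Insert 2: [1, 2, 23, 35, 41, 54, 73]

Sorted: [1, 2, 23, 35, 41, 54, 73]


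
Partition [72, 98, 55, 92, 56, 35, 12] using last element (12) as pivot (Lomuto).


Pivot: 12
Place pivot at 0: [12, 98, 55, 92, 56, 35, 72]

Partitioned: [12, 98, 55, 92, 56, 35, 72]


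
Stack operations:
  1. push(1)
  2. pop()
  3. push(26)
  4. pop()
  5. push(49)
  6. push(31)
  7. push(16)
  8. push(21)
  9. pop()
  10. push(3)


push(1) -> [1]
pop()->1, []
push(26) -> [26]
pop()->26, []
push(49) -> [49]
push(31) -> [49, 31]
push(16) -> [49, 31, 16]
push(21) -> [49, 31, 16, 21]
pop()->21, [49, 31, 16]
push(3) -> [49, 31, 16, 3]

Final stack: [49, 31, 16, 3]


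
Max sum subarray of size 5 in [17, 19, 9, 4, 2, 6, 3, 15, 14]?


[0:5]: 51
[1:6]: 40
[2:7]: 24
[3:8]: 30
[4:9]: 40

Max: 51 at [0:5]


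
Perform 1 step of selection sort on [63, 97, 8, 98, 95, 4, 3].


Initial: [63, 97, 8, 98, 95, 4, 3]
Step 1: min=3 at 6
  Swap: [3, 97, 8, 98, 95, 4, 63]

After 1 step: [3, 97, 8, 98, 95, 4, 63]


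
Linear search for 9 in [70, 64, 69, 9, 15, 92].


i=0: 70!=9
i=1: 64!=9
i=2: 69!=9
i=3: 9==9 found!

Found at 3, 4 comps


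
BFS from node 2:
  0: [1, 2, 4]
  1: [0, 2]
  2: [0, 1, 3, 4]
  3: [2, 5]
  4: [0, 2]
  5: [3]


Visit 2, enqueue [0, 1, 3, 4]
Visit 0, enqueue []
Visit 1, enqueue []
Visit 3, enqueue [5]
Visit 4, enqueue []
Visit 5, enqueue []

BFS order: [2, 0, 1, 3, 4, 5]


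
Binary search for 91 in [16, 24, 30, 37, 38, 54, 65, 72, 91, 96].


Step 1: lo=0, hi=9, mid=4, val=38
Step 2: lo=5, hi=9, mid=7, val=72
Step 3: lo=8, hi=9, mid=8, val=91

Found at index 8


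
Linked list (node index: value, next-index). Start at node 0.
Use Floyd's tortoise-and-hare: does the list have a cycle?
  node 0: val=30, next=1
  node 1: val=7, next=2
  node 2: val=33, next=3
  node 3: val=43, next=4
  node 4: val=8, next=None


Floyd's tortoise (slow, +1) and hare (fast, +2):
  init: slow=0, fast=0
  step 1: slow=1, fast=2
  step 2: slow=2, fast=4
  step 3: fast -> None, no cycle

Cycle: no


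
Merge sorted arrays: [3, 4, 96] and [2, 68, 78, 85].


Take 2 from B
Take 3 from A
Take 4 from A
Take 68 from B
Take 78 from B
Take 85 from B

Merged: [2, 3, 4, 68, 78, 85, 96]


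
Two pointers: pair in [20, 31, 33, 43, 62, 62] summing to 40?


lo=0(20)+hi=5(62)=82
lo=0(20)+hi=4(62)=82
lo=0(20)+hi=3(43)=63
lo=0(20)+hi=2(33)=53
lo=0(20)+hi=1(31)=51

No pair found


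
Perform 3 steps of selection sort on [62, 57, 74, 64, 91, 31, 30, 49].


Initial: [62, 57, 74, 64, 91, 31, 30, 49]
Step 1: min=30 at 6
  Swap: [30, 57, 74, 64, 91, 31, 62, 49]
Step 2: min=31 at 5
  Swap: [30, 31, 74, 64, 91, 57, 62, 49]
Step 3: min=49 at 7
  Swap: [30, 31, 49, 64, 91, 57, 62, 74]

After 3 steps: [30, 31, 49, 64, 91, 57, 62, 74]


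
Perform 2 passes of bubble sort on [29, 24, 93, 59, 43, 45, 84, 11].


Initial: [29, 24, 93, 59, 43, 45, 84, 11]
Pass 1: [24, 29, 59, 43, 45, 84, 11, 93] (6 swaps)
Pass 2: [24, 29, 43, 45, 59, 11, 84, 93] (3 swaps)

After 2 passes: [24, 29, 43, 45, 59, 11, 84, 93]


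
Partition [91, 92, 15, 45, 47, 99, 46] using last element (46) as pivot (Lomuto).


Pivot: 46
  15 <= 46: swap -> [15, 92, 91, 45, 47, 99, 46]
  45 <= 46: swap -> [15, 45, 91, 92, 47, 99, 46]
Place pivot at 2: [15, 45, 46, 92, 47, 99, 91]

Partitioned: [15, 45, 46, 92, 47, 99, 91]


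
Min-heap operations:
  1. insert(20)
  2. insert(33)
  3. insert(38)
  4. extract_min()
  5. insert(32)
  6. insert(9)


insert(20) -> [20]
insert(33) -> [20, 33]
insert(38) -> [20, 33, 38]
extract_min()->20, [33, 38]
insert(32) -> [32, 38, 33]
insert(9) -> [9, 32, 33, 38]

Final heap: [9, 32, 33, 38]


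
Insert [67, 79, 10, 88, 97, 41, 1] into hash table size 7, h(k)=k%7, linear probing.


Insert 67: h=4 -> slot 4
Insert 79: h=2 -> slot 2
Insert 10: h=3 -> slot 3
Insert 88: h=4, 1 probes -> slot 5
Insert 97: h=6 -> slot 6
Insert 41: h=6, 1 probes -> slot 0
Insert 1: h=1 -> slot 1

Table: [41, 1, 79, 10, 67, 88, 97]


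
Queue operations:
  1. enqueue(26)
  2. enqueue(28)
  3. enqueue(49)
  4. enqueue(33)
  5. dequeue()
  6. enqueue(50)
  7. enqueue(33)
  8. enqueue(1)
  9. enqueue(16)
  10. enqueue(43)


enqueue(26) -> [26]
enqueue(28) -> [26, 28]
enqueue(49) -> [26, 28, 49]
enqueue(33) -> [26, 28, 49, 33]
dequeue()->26, [28, 49, 33]
enqueue(50) -> [28, 49, 33, 50]
enqueue(33) -> [28, 49, 33, 50, 33]
enqueue(1) -> [28, 49, 33, 50, 33, 1]
enqueue(16) -> [28, 49, 33, 50, 33, 1, 16]
enqueue(43) -> [28, 49, 33, 50, 33, 1, 16, 43]

Final queue: [28, 49, 33, 50, 33, 1, 16, 43]


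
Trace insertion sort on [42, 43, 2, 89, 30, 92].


Initial: [42, 43, 2, 89, 30, 92]
Insert 43: [42, 43, 2, 89, 30, 92]
Insert 2: [2, 42, 43, 89, 30, 92]
Insert 89: [2, 42, 43, 89, 30, 92]
Insert 30: [2, 30, 42, 43, 89, 92]
Insert 92: [2, 30, 42, 43, 89, 92]

Sorted: [2, 30, 42, 43, 89, 92]


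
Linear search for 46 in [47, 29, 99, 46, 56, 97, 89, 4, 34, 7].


i=0: 47!=46
i=1: 29!=46
i=2: 99!=46
i=3: 46==46 found!

Found at 3, 4 comps


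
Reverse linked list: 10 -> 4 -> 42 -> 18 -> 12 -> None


Step 1: curr=10, set curr.next=prev(None) | reversed so far: 10
Step 2: curr=4, set curr.next=prev(10) | reversed so far: 4 -> 10
Step 3: curr=42, set curr.next=prev(4) | reversed so far: 42 -> 4 -> 10
Step 4: curr=18, set curr.next=prev(42) | reversed so far: 18 -> 42 -> 4 -> 10
Step 5: curr=12, set curr.next=prev(18) | reversed so far: 12 -> 18 -> 42 -> 4 -> 10

12 -> 18 -> 42 -> 4 -> 10 -> None


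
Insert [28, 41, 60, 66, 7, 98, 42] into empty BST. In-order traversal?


Insert 28: root
Insert 41: R from 28
Insert 60: R from 28 -> R from 41
Insert 66: R from 28 -> R from 41 -> R from 60
Insert 7: L from 28
Insert 98: R from 28 -> R from 41 -> R from 60 -> R from 66
Insert 42: R from 28 -> R from 41 -> L from 60

In-order: [7, 28, 41, 42, 60, 66, 98]


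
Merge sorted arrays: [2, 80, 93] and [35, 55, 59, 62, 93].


Take 2 from A
Take 35 from B
Take 55 from B
Take 59 from B
Take 62 from B
Take 80 from A
Take 93 from A

Merged: [2, 35, 55, 59, 62, 80, 93, 93]


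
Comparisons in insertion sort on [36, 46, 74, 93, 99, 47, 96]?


Algorithm: insertion sort
Input: [36, 46, 74, 93, 99, 47, 96]
Sorted: [36, 46, 47, 74, 93, 96, 99]

10


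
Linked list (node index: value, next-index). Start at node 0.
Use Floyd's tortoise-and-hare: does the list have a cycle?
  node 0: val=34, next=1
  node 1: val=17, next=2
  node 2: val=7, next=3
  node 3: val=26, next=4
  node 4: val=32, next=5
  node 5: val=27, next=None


Floyd's tortoise (slow, +1) and hare (fast, +2):
  init: slow=0, fast=0
  step 1: slow=1, fast=2
  step 2: slow=2, fast=4
  step 3: fast 4->5->None, no cycle

Cycle: no


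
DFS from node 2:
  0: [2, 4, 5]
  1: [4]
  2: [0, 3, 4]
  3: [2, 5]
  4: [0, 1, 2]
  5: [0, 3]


Visit 2, push [4, 3, 0]
Visit 0, push [5, 4]
Visit 4, push [1]
Visit 1, push []
Visit 5, push [3]
Visit 3, push []

DFS order: [2, 0, 4, 1, 5, 3]


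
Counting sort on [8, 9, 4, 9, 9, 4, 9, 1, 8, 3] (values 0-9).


Input: [8, 9, 4, 9, 9, 4, 9, 1, 8, 3]
Counts: [0, 1, 0, 1, 2, 0, 0, 0, 2, 4]

Sorted: [1, 3, 4, 4, 8, 8, 9, 9, 9, 9]


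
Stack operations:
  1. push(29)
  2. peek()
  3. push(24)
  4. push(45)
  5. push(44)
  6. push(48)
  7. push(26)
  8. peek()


push(29) -> [29]
peek()->29
push(24) -> [29, 24]
push(45) -> [29, 24, 45]
push(44) -> [29, 24, 45, 44]
push(48) -> [29, 24, 45, 44, 48]
push(26) -> [29, 24, 45, 44, 48, 26]
peek()->26

Final stack: [29, 24, 45, 44, 48, 26]


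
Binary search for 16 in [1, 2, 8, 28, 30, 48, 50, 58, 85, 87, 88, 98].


Step 1: lo=0, hi=11, mid=5, val=48
Step 2: lo=0, hi=4, mid=2, val=8
Step 3: lo=3, hi=4, mid=3, val=28

Not found


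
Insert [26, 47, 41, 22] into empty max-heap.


Insert 26: [26]
Insert 47: [47, 26]
Insert 41: [47, 26, 41]
Insert 22: [47, 26, 41, 22]

Final heap: [47, 26, 41, 22]


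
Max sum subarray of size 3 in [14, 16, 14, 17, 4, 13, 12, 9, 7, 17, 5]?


[0:3]: 44
[1:4]: 47
[2:5]: 35
[3:6]: 34
[4:7]: 29
[5:8]: 34
[6:9]: 28
[7:10]: 33
[8:11]: 29

Max: 47 at [1:4]


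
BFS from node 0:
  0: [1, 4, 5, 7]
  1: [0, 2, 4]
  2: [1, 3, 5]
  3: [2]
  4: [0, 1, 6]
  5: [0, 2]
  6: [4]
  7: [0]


Visit 0, enqueue [1, 4, 5, 7]
Visit 1, enqueue [2]
Visit 4, enqueue [6]
Visit 5, enqueue []
Visit 7, enqueue []
Visit 2, enqueue [3]
Visit 6, enqueue []
Visit 3, enqueue []

BFS order: [0, 1, 4, 5, 7, 2, 6, 3]


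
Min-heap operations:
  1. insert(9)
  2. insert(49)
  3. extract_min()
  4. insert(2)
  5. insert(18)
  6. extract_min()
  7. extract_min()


insert(9) -> [9]
insert(49) -> [9, 49]
extract_min()->9, [49]
insert(2) -> [2, 49]
insert(18) -> [2, 49, 18]
extract_min()->2, [18, 49]
extract_min()->18, [49]

Final heap: [49]


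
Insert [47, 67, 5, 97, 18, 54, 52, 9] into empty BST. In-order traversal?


Insert 47: root
Insert 67: R from 47
Insert 5: L from 47
Insert 97: R from 47 -> R from 67
Insert 18: L from 47 -> R from 5
Insert 54: R from 47 -> L from 67
Insert 52: R from 47 -> L from 67 -> L from 54
Insert 9: L from 47 -> R from 5 -> L from 18

In-order: [5, 9, 18, 47, 52, 54, 67, 97]


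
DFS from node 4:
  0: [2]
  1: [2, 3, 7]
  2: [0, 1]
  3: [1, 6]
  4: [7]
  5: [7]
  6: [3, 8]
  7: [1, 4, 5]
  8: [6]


Visit 4, push [7]
Visit 7, push [5, 1]
Visit 1, push [3, 2]
Visit 2, push [0]
Visit 0, push []
Visit 3, push [6]
Visit 6, push [8]
Visit 8, push []
Visit 5, push []

DFS order: [4, 7, 1, 2, 0, 3, 6, 8, 5]


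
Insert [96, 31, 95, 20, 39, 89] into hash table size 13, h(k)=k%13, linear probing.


Insert 96: h=5 -> slot 5
Insert 31: h=5, 1 probes -> slot 6
Insert 95: h=4 -> slot 4
Insert 20: h=7 -> slot 7
Insert 39: h=0 -> slot 0
Insert 89: h=11 -> slot 11

Table: [39, None, None, None, 95, 96, 31, 20, None, None, None, 89, None]


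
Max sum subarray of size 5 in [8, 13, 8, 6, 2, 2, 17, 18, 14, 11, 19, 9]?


[0:5]: 37
[1:6]: 31
[2:7]: 35
[3:8]: 45
[4:9]: 53
[5:10]: 62
[6:11]: 79
[7:12]: 71

Max: 79 at [6:11]


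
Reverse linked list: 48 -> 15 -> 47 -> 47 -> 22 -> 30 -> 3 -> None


Step 1: curr=48, set curr.next=prev(None) | reversed so far: 48
Step 2: curr=15, set curr.next=prev(48) | reversed so far: 15 -> 48
Step 3: curr=47, set curr.next=prev(15) | reversed so far: 47 -> 15 -> 48
Step 4: curr=47, set curr.next=prev(47) | reversed so far: 47 -> 47 -> 15 -> 48
Step 5: curr=22, set curr.next=prev(47) | reversed so far: 22 -> 47 -> 47 -> 15 -> 48
Step 6: curr=30, set curr.next=prev(22) | reversed so far: 30 -> 22 -> 47 -> 47 -> 15 -> 48
Step 7: curr=3, set curr.next=prev(30) | reversed so far: 3 -> 30 -> 22 -> 47 -> 47 -> 15 -> 48

3 -> 30 -> 22 -> 47 -> 47 -> 15 -> 48 -> None


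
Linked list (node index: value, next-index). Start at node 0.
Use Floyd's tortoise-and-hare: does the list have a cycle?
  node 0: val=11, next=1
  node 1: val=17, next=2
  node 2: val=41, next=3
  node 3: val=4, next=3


Floyd's tortoise (slow, +1) and hare (fast, +2):
  init: slow=0, fast=0
  step 1: slow=1, fast=2
  step 2: slow=2, fast=3
  step 3: slow=3, fast=3
  slow == fast at node 3: cycle detected

Cycle: yes


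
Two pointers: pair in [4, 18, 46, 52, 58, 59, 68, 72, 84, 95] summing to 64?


lo=0(4)+hi=9(95)=99
lo=0(4)+hi=8(84)=88
lo=0(4)+hi=7(72)=76
lo=0(4)+hi=6(68)=72
lo=0(4)+hi=5(59)=63
lo=1(18)+hi=5(59)=77
lo=1(18)+hi=4(58)=76
lo=1(18)+hi=3(52)=70
lo=1(18)+hi=2(46)=64

Yes: 18+46=64


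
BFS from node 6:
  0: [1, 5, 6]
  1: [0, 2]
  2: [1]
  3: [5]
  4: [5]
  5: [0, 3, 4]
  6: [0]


Visit 6, enqueue [0]
Visit 0, enqueue [1, 5]
Visit 1, enqueue [2]
Visit 5, enqueue [3, 4]
Visit 2, enqueue []
Visit 3, enqueue []
Visit 4, enqueue []

BFS order: [6, 0, 1, 5, 2, 3, 4]


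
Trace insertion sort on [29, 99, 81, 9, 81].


Initial: [29, 99, 81, 9, 81]
Insert 99: [29, 99, 81, 9, 81]
Insert 81: [29, 81, 99, 9, 81]
Insert 9: [9, 29, 81, 99, 81]
Insert 81: [9, 29, 81, 81, 99]

Sorted: [9, 29, 81, 81, 99]


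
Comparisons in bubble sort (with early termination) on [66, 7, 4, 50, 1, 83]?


Algorithm: bubble sort (with early termination)
Input: [66, 7, 4, 50, 1, 83]
Sorted: [1, 4, 7, 50, 66, 83]

15


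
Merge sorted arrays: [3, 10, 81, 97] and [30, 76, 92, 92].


Take 3 from A
Take 10 from A
Take 30 from B
Take 76 from B
Take 81 from A
Take 92 from B
Take 92 from B

Merged: [3, 10, 30, 76, 81, 92, 92, 97]


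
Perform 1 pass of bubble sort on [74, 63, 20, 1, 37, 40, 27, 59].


Initial: [74, 63, 20, 1, 37, 40, 27, 59]
Pass 1: [63, 20, 1, 37, 40, 27, 59, 74] (7 swaps)

After 1 pass: [63, 20, 1, 37, 40, 27, 59, 74]


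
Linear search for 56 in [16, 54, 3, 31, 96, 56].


i=0: 16!=56
i=1: 54!=56
i=2: 3!=56
i=3: 31!=56
i=4: 96!=56
i=5: 56==56 found!

Found at 5, 6 comps


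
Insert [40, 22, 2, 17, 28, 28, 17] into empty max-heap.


Insert 40: [40]
Insert 22: [40, 22]
Insert 2: [40, 22, 2]
Insert 17: [40, 22, 2, 17]
Insert 28: [40, 28, 2, 17, 22]
Insert 28: [40, 28, 28, 17, 22, 2]
Insert 17: [40, 28, 28, 17, 22, 2, 17]

Final heap: [40, 28, 28, 17, 22, 2, 17]


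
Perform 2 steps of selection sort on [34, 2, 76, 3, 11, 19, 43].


Initial: [34, 2, 76, 3, 11, 19, 43]
Step 1: min=2 at 1
  Swap: [2, 34, 76, 3, 11, 19, 43]
Step 2: min=3 at 3
  Swap: [2, 3, 76, 34, 11, 19, 43]

After 2 steps: [2, 3, 76, 34, 11, 19, 43]


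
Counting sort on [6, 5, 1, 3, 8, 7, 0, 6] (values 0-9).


Input: [6, 5, 1, 3, 8, 7, 0, 6]
Counts: [1, 1, 0, 1, 0, 1, 2, 1, 1, 0]

Sorted: [0, 1, 3, 5, 6, 6, 7, 8]


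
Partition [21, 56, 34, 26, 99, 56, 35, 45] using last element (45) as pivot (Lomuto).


Pivot: 45
  21 <= 45: advance i (no swap)
  34 <= 45: swap -> [21, 34, 56, 26, 99, 56, 35, 45]
  26 <= 45: swap -> [21, 34, 26, 56, 99, 56, 35, 45]
  35 <= 45: swap -> [21, 34, 26, 35, 99, 56, 56, 45]
Place pivot at 4: [21, 34, 26, 35, 45, 56, 56, 99]

Partitioned: [21, 34, 26, 35, 45, 56, 56, 99]


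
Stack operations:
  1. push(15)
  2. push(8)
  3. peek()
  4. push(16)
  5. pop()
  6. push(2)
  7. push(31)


push(15) -> [15]
push(8) -> [15, 8]
peek()->8
push(16) -> [15, 8, 16]
pop()->16, [15, 8]
push(2) -> [15, 8, 2]
push(31) -> [15, 8, 2, 31]

Final stack: [15, 8, 2, 31]


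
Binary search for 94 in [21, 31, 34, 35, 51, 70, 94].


Step 1: lo=0, hi=6, mid=3, val=35
Step 2: lo=4, hi=6, mid=5, val=70
Step 3: lo=6, hi=6, mid=6, val=94

Found at index 6


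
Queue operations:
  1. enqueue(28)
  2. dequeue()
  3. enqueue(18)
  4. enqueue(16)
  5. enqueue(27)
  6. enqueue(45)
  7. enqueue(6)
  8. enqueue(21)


enqueue(28) -> [28]
dequeue()->28, []
enqueue(18) -> [18]
enqueue(16) -> [18, 16]
enqueue(27) -> [18, 16, 27]
enqueue(45) -> [18, 16, 27, 45]
enqueue(6) -> [18, 16, 27, 45, 6]
enqueue(21) -> [18, 16, 27, 45, 6, 21]

Final queue: [18, 16, 27, 45, 6, 21]


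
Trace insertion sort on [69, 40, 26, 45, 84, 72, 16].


Initial: [69, 40, 26, 45, 84, 72, 16]
Insert 40: [40, 69, 26, 45, 84, 72, 16]
Insert 26: [26, 40, 69, 45, 84, 72, 16]
Insert 45: [26, 40, 45, 69, 84, 72, 16]
Insert 84: [26, 40, 45, 69, 84, 72, 16]
Insert 72: [26, 40, 45, 69, 72, 84, 16]
Insert 16: [16, 26, 40, 45, 69, 72, 84]

Sorted: [16, 26, 40, 45, 69, 72, 84]


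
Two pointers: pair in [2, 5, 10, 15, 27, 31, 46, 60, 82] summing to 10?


lo=0(2)+hi=8(82)=84
lo=0(2)+hi=7(60)=62
lo=0(2)+hi=6(46)=48
lo=0(2)+hi=5(31)=33
lo=0(2)+hi=4(27)=29
lo=0(2)+hi=3(15)=17
lo=0(2)+hi=2(10)=12
lo=0(2)+hi=1(5)=7

No pair found


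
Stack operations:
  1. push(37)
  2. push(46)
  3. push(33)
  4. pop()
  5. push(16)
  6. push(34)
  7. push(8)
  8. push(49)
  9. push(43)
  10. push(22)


push(37) -> [37]
push(46) -> [37, 46]
push(33) -> [37, 46, 33]
pop()->33, [37, 46]
push(16) -> [37, 46, 16]
push(34) -> [37, 46, 16, 34]
push(8) -> [37, 46, 16, 34, 8]
push(49) -> [37, 46, 16, 34, 8, 49]
push(43) -> [37, 46, 16, 34, 8, 49, 43]
push(22) -> [37, 46, 16, 34, 8, 49, 43, 22]

Final stack: [37, 46, 16, 34, 8, 49, 43, 22]


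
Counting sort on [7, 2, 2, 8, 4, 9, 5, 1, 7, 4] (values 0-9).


Input: [7, 2, 2, 8, 4, 9, 5, 1, 7, 4]
Counts: [0, 1, 2, 0, 2, 1, 0, 2, 1, 1]

Sorted: [1, 2, 2, 4, 4, 5, 7, 7, 8, 9]


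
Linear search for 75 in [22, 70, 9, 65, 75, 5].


i=0: 22!=75
i=1: 70!=75
i=2: 9!=75
i=3: 65!=75
i=4: 75==75 found!

Found at 4, 5 comps


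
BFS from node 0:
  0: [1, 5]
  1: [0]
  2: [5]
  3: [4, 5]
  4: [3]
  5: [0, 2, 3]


Visit 0, enqueue [1, 5]
Visit 1, enqueue []
Visit 5, enqueue [2, 3]
Visit 2, enqueue []
Visit 3, enqueue [4]
Visit 4, enqueue []

BFS order: [0, 1, 5, 2, 3, 4]


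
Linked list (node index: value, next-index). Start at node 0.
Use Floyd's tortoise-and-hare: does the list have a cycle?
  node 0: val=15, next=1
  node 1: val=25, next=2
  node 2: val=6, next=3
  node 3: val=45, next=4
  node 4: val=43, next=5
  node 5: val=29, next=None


Floyd's tortoise (slow, +1) and hare (fast, +2):
  init: slow=0, fast=0
  step 1: slow=1, fast=2
  step 2: slow=2, fast=4
  step 3: fast 4->5->None, no cycle

Cycle: no


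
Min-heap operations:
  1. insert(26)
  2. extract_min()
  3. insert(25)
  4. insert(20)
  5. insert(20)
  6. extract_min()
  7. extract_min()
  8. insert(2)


insert(26) -> [26]
extract_min()->26, []
insert(25) -> [25]
insert(20) -> [20, 25]
insert(20) -> [20, 25, 20]
extract_min()->20, [20, 25]
extract_min()->20, [25]
insert(2) -> [2, 25]

Final heap: [2, 25]


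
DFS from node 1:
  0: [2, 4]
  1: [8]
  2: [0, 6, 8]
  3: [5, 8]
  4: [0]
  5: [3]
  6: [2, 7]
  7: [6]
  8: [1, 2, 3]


Visit 1, push [8]
Visit 8, push [3, 2]
Visit 2, push [6, 0]
Visit 0, push [4]
Visit 4, push []
Visit 6, push [7]
Visit 7, push []
Visit 3, push [5]
Visit 5, push []

DFS order: [1, 8, 2, 0, 4, 6, 7, 3, 5]


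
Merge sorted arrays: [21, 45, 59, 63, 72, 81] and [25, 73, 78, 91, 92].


Take 21 from A
Take 25 from B
Take 45 from A
Take 59 from A
Take 63 from A
Take 72 from A
Take 73 from B
Take 78 from B
Take 81 from A

Merged: [21, 25, 45, 59, 63, 72, 73, 78, 81, 91, 92]


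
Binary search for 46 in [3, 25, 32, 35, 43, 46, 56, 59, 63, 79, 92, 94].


Step 1: lo=0, hi=11, mid=5, val=46

Found at index 5


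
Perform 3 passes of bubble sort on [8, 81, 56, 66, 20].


Initial: [8, 81, 56, 66, 20]
Pass 1: [8, 56, 66, 20, 81] (3 swaps)
Pass 2: [8, 56, 20, 66, 81] (1 swaps)
Pass 3: [8, 20, 56, 66, 81] (1 swaps)

After 3 passes: [8, 20, 56, 66, 81]


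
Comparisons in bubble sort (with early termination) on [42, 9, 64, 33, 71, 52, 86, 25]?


Algorithm: bubble sort (with early termination)
Input: [42, 9, 64, 33, 71, 52, 86, 25]
Sorted: [9, 25, 33, 42, 52, 64, 71, 86]

28


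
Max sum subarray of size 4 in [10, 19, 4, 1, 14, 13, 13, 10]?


[0:4]: 34
[1:5]: 38
[2:6]: 32
[3:7]: 41
[4:8]: 50

Max: 50 at [4:8]


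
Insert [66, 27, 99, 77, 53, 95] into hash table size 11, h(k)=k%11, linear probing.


Insert 66: h=0 -> slot 0
Insert 27: h=5 -> slot 5
Insert 99: h=0, 1 probes -> slot 1
Insert 77: h=0, 2 probes -> slot 2
Insert 53: h=9 -> slot 9
Insert 95: h=7 -> slot 7

Table: [66, 99, 77, None, None, 27, None, 95, None, 53, None]


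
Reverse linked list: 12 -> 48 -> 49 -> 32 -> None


Step 1: curr=12, set curr.next=prev(None) | reversed so far: 12
Step 2: curr=48, set curr.next=prev(12) | reversed so far: 48 -> 12
Step 3: curr=49, set curr.next=prev(48) | reversed so far: 49 -> 48 -> 12
Step 4: curr=32, set curr.next=prev(49) | reversed so far: 32 -> 49 -> 48 -> 12

32 -> 49 -> 48 -> 12 -> None


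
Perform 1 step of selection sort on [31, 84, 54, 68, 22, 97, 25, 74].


Initial: [31, 84, 54, 68, 22, 97, 25, 74]
Step 1: min=22 at 4
  Swap: [22, 84, 54, 68, 31, 97, 25, 74]

After 1 step: [22, 84, 54, 68, 31, 97, 25, 74]
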